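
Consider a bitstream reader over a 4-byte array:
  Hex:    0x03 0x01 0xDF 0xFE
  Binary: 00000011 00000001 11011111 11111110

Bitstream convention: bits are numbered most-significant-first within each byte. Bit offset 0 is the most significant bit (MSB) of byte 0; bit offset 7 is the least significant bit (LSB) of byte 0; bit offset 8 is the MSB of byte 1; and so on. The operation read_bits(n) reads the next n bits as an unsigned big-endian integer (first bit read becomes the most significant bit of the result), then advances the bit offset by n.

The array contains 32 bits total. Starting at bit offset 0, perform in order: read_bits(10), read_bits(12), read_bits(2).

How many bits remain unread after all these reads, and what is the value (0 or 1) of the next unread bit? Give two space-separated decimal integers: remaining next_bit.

Answer: 8 1

Derivation:
Read 1: bits[0:10] width=10 -> value=12 (bin 0000001100); offset now 10 = byte 1 bit 2; 22 bits remain
Read 2: bits[10:22] width=12 -> value=119 (bin 000001110111); offset now 22 = byte 2 bit 6; 10 bits remain
Read 3: bits[22:24] width=2 -> value=3 (bin 11); offset now 24 = byte 3 bit 0; 8 bits remain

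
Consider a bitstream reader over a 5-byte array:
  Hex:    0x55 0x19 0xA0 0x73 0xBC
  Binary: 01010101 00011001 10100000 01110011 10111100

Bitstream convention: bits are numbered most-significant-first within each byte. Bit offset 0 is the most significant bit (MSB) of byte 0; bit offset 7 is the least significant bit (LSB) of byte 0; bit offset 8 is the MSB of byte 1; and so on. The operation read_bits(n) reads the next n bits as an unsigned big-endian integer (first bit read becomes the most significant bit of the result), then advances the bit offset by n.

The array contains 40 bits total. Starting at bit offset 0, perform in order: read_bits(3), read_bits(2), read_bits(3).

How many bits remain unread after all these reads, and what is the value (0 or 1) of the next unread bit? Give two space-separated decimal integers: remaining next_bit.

Read 1: bits[0:3] width=3 -> value=2 (bin 010); offset now 3 = byte 0 bit 3; 37 bits remain
Read 2: bits[3:5] width=2 -> value=2 (bin 10); offset now 5 = byte 0 bit 5; 35 bits remain
Read 3: bits[5:8] width=3 -> value=5 (bin 101); offset now 8 = byte 1 bit 0; 32 bits remain

Answer: 32 0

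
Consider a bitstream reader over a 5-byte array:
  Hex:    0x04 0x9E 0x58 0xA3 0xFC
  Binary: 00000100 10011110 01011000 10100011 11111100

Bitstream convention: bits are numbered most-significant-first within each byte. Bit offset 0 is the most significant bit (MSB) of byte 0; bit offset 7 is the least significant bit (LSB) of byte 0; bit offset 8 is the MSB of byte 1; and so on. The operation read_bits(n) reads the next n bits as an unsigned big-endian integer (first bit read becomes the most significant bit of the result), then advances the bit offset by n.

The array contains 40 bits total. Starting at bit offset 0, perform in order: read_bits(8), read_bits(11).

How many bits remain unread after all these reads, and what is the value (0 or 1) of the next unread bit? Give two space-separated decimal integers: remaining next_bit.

Read 1: bits[0:8] width=8 -> value=4 (bin 00000100); offset now 8 = byte 1 bit 0; 32 bits remain
Read 2: bits[8:19] width=11 -> value=1266 (bin 10011110010); offset now 19 = byte 2 bit 3; 21 bits remain

Answer: 21 1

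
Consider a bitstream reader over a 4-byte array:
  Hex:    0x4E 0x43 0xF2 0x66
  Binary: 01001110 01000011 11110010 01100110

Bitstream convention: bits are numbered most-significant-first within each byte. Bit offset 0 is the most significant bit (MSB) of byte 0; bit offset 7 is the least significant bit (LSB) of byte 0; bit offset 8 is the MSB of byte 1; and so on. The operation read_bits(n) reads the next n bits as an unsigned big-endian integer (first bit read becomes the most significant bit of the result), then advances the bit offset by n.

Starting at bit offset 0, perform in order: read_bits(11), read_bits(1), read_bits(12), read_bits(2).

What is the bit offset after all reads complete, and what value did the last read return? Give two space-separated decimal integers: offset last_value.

Answer: 26 1

Derivation:
Read 1: bits[0:11] width=11 -> value=626 (bin 01001110010); offset now 11 = byte 1 bit 3; 21 bits remain
Read 2: bits[11:12] width=1 -> value=0 (bin 0); offset now 12 = byte 1 bit 4; 20 bits remain
Read 3: bits[12:24] width=12 -> value=1010 (bin 001111110010); offset now 24 = byte 3 bit 0; 8 bits remain
Read 4: bits[24:26] width=2 -> value=1 (bin 01); offset now 26 = byte 3 bit 2; 6 bits remain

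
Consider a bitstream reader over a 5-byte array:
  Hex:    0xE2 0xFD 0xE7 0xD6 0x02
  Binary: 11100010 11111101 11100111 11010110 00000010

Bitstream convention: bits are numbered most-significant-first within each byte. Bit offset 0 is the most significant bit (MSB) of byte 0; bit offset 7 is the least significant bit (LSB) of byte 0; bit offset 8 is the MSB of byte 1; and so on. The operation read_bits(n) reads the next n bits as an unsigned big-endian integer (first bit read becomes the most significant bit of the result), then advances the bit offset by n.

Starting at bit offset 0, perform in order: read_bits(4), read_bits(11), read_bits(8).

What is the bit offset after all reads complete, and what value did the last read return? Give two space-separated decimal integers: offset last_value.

Answer: 23 243

Derivation:
Read 1: bits[0:4] width=4 -> value=14 (bin 1110); offset now 4 = byte 0 bit 4; 36 bits remain
Read 2: bits[4:15] width=11 -> value=382 (bin 00101111110); offset now 15 = byte 1 bit 7; 25 bits remain
Read 3: bits[15:23] width=8 -> value=243 (bin 11110011); offset now 23 = byte 2 bit 7; 17 bits remain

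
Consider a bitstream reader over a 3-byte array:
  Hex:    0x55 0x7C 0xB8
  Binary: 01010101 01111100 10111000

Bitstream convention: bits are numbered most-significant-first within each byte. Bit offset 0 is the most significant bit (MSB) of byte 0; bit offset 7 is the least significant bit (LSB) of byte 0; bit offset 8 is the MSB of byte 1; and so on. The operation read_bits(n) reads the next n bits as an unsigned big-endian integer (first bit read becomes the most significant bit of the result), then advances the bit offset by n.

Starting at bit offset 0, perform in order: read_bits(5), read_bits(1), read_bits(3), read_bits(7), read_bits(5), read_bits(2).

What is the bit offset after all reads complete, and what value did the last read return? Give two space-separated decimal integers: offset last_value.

Read 1: bits[0:5] width=5 -> value=10 (bin 01010); offset now 5 = byte 0 bit 5; 19 bits remain
Read 2: bits[5:6] width=1 -> value=1 (bin 1); offset now 6 = byte 0 bit 6; 18 bits remain
Read 3: bits[6:9] width=3 -> value=2 (bin 010); offset now 9 = byte 1 bit 1; 15 bits remain
Read 4: bits[9:16] width=7 -> value=124 (bin 1111100); offset now 16 = byte 2 bit 0; 8 bits remain
Read 5: bits[16:21] width=5 -> value=23 (bin 10111); offset now 21 = byte 2 bit 5; 3 bits remain
Read 6: bits[21:23] width=2 -> value=0 (bin 00); offset now 23 = byte 2 bit 7; 1 bits remain

Answer: 23 0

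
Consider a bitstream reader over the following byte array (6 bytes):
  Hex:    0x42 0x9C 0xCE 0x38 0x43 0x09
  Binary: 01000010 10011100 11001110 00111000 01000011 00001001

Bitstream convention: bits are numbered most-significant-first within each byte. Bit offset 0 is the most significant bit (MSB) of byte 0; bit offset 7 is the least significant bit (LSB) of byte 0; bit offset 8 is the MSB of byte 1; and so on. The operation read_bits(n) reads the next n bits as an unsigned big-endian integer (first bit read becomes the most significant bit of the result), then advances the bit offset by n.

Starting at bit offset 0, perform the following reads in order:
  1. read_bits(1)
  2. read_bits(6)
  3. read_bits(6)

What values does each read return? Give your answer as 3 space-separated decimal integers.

Answer: 0 33 19

Derivation:
Read 1: bits[0:1] width=1 -> value=0 (bin 0); offset now 1 = byte 0 bit 1; 47 bits remain
Read 2: bits[1:7] width=6 -> value=33 (bin 100001); offset now 7 = byte 0 bit 7; 41 bits remain
Read 3: bits[7:13] width=6 -> value=19 (bin 010011); offset now 13 = byte 1 bit 5; 35 bits remain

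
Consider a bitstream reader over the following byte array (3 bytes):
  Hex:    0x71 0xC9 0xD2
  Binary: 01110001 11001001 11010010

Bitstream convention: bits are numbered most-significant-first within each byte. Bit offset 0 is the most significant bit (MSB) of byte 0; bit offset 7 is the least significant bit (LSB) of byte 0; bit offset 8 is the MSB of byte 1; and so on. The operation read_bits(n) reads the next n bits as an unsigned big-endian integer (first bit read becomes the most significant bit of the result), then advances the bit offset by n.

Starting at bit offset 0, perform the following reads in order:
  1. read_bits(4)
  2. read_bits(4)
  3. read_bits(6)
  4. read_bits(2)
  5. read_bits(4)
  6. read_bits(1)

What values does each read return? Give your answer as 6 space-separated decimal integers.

Read 1: bits[0:4] width=4 -> value=7 (bin 0111); offset now 4 = byte 0 bit 4; 20 bits remain
Read 2: bits[4:8] width=4 -> value=1 (bin 0001); offset now 8 = byte 1 bit 0; 16 bits remain
Read 3: bits[8:14] width=6 -> value=50 (bin 110010); offset now 14 = byte 1 bit 6; 10 bits remain
Read 4: bits[14:16] width=2 -> value=1 (bin 01); offset now 16 = byte 2 bit 0; 8 bits remain
Read 5: bits[16:20] width=4 -> value=13 (bin 1101); offset now 20 = byte 2 bit 4; 4 bits remain
Read 6: bits[20:21] width=1 -> value=0 (bin 0); offset now 21 = byte 2 bit 5; 3 bits remain

Answer: 7 1 50 1 13 0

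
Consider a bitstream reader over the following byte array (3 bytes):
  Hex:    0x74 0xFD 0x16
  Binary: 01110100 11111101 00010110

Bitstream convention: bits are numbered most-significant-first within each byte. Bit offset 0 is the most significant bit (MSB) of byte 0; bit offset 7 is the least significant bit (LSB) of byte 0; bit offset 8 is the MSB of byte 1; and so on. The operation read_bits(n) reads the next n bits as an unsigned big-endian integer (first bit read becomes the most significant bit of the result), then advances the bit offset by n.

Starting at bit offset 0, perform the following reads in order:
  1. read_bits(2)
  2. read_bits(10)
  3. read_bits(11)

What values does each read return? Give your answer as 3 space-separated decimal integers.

Read 1: bits[0:2] width=2 -> value=1 (bin 01); offset now 2 = byte 0 bit 2; 22 bits remain
Read 2: bits[2:12] width=10 -> value=847 (bin 1101001111); offset now 12 = byte 1 bit 4; 12 bits remain
Read 3: bits[12:23] width=11 -> value=1675 (bin 11010001011); offset now 23 = byte 2 bit 7; 1 bits remain

Answer: 1 847 1675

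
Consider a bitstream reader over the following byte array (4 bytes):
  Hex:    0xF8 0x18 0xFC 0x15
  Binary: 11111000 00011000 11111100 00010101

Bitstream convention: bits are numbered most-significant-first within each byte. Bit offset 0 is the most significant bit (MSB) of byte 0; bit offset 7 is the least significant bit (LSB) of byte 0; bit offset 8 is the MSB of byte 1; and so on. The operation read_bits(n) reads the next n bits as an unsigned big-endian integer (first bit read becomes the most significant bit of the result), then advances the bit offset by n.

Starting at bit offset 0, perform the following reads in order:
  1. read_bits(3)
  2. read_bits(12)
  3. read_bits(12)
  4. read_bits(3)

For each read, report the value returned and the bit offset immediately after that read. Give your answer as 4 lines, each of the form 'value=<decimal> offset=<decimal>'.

Read 1: bits[0:3] width=3 -> value=7 (bin 111); offset now 3 = byte 0 bit 3; 29 bits remain
Read 2: bits[3:15] width=12 -> value=3084 (bin 110000001100); offset now 15 = byte 1 bit 7; 17 bits remain
Read 3: bits[15:27] width=12 -> value=2016 (bin 011111100000); offset now 27 = byte 3 bit 3; 5 bits remain
Read 4: bits[27:30] width=3 -> value=5 (bin 101); offset now 30 = byte 3 bit 6; 2 bits remain

Answer: value=7 offset=3
value=3084 offset=15
value=2016 offset=27
value=5 offset=30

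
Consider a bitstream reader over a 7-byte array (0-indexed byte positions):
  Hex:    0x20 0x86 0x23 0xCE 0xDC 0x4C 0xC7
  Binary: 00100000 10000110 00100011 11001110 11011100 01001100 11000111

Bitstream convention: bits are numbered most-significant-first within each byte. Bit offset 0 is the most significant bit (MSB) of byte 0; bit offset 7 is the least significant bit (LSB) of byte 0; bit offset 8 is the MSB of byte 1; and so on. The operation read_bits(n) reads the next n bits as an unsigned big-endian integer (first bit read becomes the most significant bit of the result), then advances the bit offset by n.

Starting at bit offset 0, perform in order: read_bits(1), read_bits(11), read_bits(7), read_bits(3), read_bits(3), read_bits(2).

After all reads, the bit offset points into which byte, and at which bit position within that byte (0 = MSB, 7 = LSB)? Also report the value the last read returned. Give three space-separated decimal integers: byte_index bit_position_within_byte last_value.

Answer: 3 3 2

Derivation:
Read 1: bits[0:1] width=1 -> value=0 (bin 0); offset now 1 = byte 0 bit 1; 55 bits remain
Read 2: bits[1:12] width=11 -> value=520 (bin 01000001000); offset now 12 = byte 1 bit 4; 44 bits remain
Read 3: bits[12:19] width=7 -> value=49 (bin 0110001); offset now 19 = byte 2 bit 3; 37 bits remain
Read 4: bits[19:22] width=3 -> value=0 (bin 000); offset now 22 = byte 2 bit 6; 34 bits remain
Read 5: bits[22:25] width=3 -> value=7 (bin 111); offset now 25 = byte 3 bit 1; 31 bits remain
Read 6: bits[25:27] width=2 -> value=2 (bin 10); offset now 27 = byte 3 bit 3; 29 bits remain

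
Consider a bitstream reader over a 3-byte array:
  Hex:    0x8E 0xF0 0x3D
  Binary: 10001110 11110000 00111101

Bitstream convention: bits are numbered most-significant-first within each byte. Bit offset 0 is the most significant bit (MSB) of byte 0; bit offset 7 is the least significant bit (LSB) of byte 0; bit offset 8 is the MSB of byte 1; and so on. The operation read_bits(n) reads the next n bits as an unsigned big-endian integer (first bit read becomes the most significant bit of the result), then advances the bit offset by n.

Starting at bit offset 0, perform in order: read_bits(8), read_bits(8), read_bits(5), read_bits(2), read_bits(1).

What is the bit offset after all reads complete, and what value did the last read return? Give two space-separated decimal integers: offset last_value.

Answer: 24 1

Derivation:
Read 1: bits[0:8] width=8 -> value=142 (bin 10001110); offset now 8 = byte 1 bit 0; 16 bits remain
Read 2: bits[8:16] width=8 -> value=240 (bin 11110000); offset now 16 = byte 2 bit 0; 8 bits remain
Read 3: bits[16:21] width=5 -> value=7 (bin 00111); offset now 21 = byte 2 bit 5; 3 bits remain
Read 4: bits[21:23] width=2 -> value=2 (bin 10); offset now 23 = byte 2 bit 7; 1 bits remain
Read 5: bits[23:24] width=1 -> value=1 (bin 1); offset now 24 = byte 3 bit 0; 0 bits remain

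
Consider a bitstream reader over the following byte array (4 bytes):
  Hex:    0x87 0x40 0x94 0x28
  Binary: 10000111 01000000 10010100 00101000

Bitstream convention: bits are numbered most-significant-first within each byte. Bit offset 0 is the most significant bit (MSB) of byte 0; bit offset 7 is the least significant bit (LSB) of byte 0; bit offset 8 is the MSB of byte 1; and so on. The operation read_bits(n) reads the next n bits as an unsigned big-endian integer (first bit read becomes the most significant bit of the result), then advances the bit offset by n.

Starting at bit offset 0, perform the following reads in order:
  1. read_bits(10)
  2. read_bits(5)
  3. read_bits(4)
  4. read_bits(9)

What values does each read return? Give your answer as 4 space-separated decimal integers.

Answer: 541 0 4 322

Derivation:
Read 1: bits[0:10] width=10 -> value=541 (bin 1000011101); offset now 10 = byte 1 bit 2; 22 bits remain
Read 2: bits[10:15] width=5 -> value=0 (bin 00000); offset now 15 = byte 1 bit 7; 17 bits remain
Read 3: bits[15:19] width=4 -> value=4 (bin 0100); offset now 19 = byte 2 bit 3; 13 bits remain
Read 4: bits[19:28] width=9 -> value=322 (bin 101000010); offset now 28 = byte 3 bit 4; 4 bits remain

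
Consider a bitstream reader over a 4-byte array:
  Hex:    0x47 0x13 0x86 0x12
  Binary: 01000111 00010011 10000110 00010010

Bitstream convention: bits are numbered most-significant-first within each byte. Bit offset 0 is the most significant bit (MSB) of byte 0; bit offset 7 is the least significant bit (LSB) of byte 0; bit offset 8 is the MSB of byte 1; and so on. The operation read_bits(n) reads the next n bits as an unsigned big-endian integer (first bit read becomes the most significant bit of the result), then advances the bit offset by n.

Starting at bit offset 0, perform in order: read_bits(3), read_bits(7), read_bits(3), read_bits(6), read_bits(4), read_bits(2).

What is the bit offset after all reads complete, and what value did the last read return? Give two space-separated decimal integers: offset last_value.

Answer: 25 0

Derivation:
Read 1: bits[0:3] width=3 -> value=2 (bin 010); offset now 3 = byte 0 bit 3; 29 bits remain
Read 2: bits[3:10] width=7 -> value=28 (bin 0011100); offset now 10 = byte 1 bit 2; 22 bits remain
Read 3: bits[10:13] width=3 -> value=2 (bin 010); offset now 13 = byte 1 bit 5; 19 bits remain
Read 4: bits[13:19] width=6 -> value=28 (bin 011100); offset now 19 = byte 2 bit 3; 13 bits remain
Read 5: bits[19:23] width=4 -> value=3 (bin 0011); offset now 23 = byte 2 bit 7; 9 bits remain
Read 6: bits[23:25] width=2 -> value=0 (bin 00); offset now 25 = byte 3 bit 1; 7 bits remain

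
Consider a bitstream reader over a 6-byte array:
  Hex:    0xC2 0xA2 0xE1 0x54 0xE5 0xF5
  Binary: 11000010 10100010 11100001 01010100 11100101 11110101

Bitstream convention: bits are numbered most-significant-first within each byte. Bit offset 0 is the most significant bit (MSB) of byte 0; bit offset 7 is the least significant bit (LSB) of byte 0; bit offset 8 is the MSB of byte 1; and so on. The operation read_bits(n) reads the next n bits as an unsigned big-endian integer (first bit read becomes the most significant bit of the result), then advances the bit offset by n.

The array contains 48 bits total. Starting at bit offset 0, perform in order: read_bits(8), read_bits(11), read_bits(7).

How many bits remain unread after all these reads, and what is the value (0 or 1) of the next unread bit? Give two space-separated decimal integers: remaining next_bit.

Read 1: bits[0:8] width=8 -> value=194 (bin 11000010); offset now 8 = byte 1 bit 0; 40 bits remain
Read 2: bits[8:19] width=11 -> value=1303 (bin 10100010111); offset now 19 = byte 2 bit 3; 29 bits remain
Read 3: bits[19:26] width=7 -> value=5 (bin 0000101); offset now 26 = byte 3 bit 2; 22 bits remain

Answer: 22 0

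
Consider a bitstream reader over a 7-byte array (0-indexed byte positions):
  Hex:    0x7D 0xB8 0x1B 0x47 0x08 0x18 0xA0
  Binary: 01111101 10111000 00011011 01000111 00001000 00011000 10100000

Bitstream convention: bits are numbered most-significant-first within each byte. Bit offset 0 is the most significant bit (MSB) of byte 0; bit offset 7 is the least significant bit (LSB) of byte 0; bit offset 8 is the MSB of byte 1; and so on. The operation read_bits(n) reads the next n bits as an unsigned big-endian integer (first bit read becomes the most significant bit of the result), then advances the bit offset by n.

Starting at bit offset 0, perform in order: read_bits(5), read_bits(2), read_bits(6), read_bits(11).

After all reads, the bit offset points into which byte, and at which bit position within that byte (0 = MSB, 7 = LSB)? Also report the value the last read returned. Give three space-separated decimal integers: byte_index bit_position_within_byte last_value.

Read 1: bits[0:5] width=5 -> value=15 (bin 01111); offset now 5 = byte 0 bit 5; 51 bits remain
Read 2: bits[5:7] width=2 -> value=2 (bin 10); offset now 7 = byte 0 bit 7; 49 bits remain
Read 3: bits[7:13] width=6 -> value=55 (bin 110111); offset now 13 = byte 1 bit 5; 43 bits remain
Read 4: bits[13:24] width=11 -> value=27 (bin 00000011011); offset now 24 = byte 3 bit 0; 32 bits remain

Answer: 3 0 27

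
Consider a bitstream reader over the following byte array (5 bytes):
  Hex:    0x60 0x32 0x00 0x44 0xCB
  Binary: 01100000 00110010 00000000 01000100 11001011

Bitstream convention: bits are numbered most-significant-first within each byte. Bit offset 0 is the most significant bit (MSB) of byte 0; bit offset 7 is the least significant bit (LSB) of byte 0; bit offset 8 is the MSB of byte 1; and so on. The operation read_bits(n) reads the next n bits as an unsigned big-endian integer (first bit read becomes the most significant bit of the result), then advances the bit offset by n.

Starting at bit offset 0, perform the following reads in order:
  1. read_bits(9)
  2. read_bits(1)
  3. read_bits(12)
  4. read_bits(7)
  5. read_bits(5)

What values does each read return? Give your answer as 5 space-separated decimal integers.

Answer: 192 0 3200 8 19

Derivation:
Read 1: bits[0:9] width=9 -> value=192 (bin 011000000); offset now 9 = byte 1 bit 1; 31 bits remain
Read 2: bits[9:10] width=1 -> value=0 (bin 0); offset now 10 = byte 1 bit 2; 30 bits remain
Read 3: bits[10:22] width=12 -> value=3200 (bin 110010000000); offset now 22 = byte 2 bit 6; 18 bits remain
Read 4: bits[22:29] width=7 -> value=8 (bin 0001000); offset now 29 = byte 3 bit 5; 11 bits remain
Read 5: bits[29:34] width=5 -> value=19 (bin 10011); offset now 34 = byte 4 bit 2; 6 bits remain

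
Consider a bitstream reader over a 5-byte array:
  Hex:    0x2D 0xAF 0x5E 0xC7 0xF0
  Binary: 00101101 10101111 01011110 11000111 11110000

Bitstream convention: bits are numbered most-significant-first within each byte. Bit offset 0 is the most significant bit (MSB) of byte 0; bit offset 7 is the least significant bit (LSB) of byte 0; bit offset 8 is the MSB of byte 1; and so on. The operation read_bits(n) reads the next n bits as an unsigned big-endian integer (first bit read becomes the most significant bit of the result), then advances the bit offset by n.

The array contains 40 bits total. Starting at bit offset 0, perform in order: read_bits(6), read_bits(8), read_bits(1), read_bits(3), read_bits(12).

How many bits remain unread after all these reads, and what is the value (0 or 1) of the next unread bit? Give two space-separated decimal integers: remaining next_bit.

Read 1: bits[0:6] width=6 -> value=11 (bin 001011); offset now 6 = byte 0 bit 6; 34 bits remain
Read 2: bits[6:14] width=8 -> value=107 (bin 01101011); offset now 14 = byte 1 bit 6; 26 bits remain
Read 3: bits[14:15] width=1 -> value=1 (bin 1); offset now 15 = byte 1 bit 7; 25 bits remain
Read 4: bits[15:18] width=3 -> value=5 (bin 101); offset now 18 = byte 2 bit 2; 22 bits remain
Read 5: bits[18:30] width=12 -> value=1969 (bin 011110110001); offset now 30 = byte 3 bit 6; 10 bits remain

Answer: 10 1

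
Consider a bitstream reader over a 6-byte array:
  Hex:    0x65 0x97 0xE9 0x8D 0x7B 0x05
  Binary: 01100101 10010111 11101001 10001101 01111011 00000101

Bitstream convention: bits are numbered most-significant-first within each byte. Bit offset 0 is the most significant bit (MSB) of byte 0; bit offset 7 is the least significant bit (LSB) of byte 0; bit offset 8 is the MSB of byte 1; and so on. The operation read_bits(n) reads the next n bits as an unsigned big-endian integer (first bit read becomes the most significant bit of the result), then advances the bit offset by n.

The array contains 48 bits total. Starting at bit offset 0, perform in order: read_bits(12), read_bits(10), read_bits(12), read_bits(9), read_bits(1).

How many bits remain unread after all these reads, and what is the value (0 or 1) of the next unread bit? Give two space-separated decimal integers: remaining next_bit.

Answer: 4 0

Derivation:
Read 1: bits[0:12] width=12 -> value=1625 (bin 011001011001); offset now 12 = byte 1 bit 4; 36 bits remain
Read 2: bits[12:22] width=10 -> value=506 (bin 0111111010); offset now 22 = byte 2 bit 6; 26 bits remain
Read 3: bits[22:34] width=12 -> value=1589 (bin 011000110101); offset now 34 = byte 4 bit 2; 14 bits remain
Read 4: bits[34:43] width=9 -> value=472 (bin 111011000); offset now 43 = byte 5 bit 3; 5 bits remain
Read 5: bits[43:44] width=1 -> value=0 (bin 0); offset now 44 = byte 5 bit 4; 4 bits remain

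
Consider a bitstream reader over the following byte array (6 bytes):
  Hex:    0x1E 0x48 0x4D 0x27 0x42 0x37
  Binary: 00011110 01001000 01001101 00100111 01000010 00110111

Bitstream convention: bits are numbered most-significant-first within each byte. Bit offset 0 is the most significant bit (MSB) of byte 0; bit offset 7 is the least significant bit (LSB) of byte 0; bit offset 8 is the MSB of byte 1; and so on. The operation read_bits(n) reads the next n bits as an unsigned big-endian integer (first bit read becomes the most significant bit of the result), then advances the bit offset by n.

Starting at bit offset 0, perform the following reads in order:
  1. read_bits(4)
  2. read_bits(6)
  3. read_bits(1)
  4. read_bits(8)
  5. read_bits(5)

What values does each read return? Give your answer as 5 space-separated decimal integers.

Read 1: bits[0:4] width=4 -> value=1 (bin 0001); offset now 4 = byte 0 bit 4; 44 bits remain
Read 2: bits[4:10] width=6 -> value=57 (bin 111001); offset now 10 = byte 1 bit 2; 38 bits remain
Read 3: bits[10:11] width=1 -> value=0 (bin 0); offset now 11 = byte 1 bit 3; 37 bits remain
Read 4: bits[11:19] width=8 -> value=66 (bin 01000010); offset now 19 = byte 2 bit 3; 29 bits remain
Read 5: bits[19:24] width=5 -> value=13 (bin 01101); offset now 24 = byte 3 bit 0; 24 bits remain

Answer: 1 57 0 66 13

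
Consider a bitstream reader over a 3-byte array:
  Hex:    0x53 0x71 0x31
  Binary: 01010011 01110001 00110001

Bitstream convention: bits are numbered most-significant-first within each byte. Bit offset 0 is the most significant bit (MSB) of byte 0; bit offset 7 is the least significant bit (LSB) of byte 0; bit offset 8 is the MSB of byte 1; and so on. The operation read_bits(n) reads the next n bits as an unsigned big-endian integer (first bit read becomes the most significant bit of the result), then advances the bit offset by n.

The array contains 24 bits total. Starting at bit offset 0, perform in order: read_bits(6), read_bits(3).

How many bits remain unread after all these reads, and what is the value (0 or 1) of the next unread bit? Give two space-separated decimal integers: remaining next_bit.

Read 1: bits[0:6] width=6 -> value=20 (bin 010100); offset now 6 = byte 0 bit 6; 18 bits remain
Read 2: bits[6:9] width=3 -> value=6 (bin 110); offset now 9 = byte 1 bit 1; 15 bits remain

Answer: 15 1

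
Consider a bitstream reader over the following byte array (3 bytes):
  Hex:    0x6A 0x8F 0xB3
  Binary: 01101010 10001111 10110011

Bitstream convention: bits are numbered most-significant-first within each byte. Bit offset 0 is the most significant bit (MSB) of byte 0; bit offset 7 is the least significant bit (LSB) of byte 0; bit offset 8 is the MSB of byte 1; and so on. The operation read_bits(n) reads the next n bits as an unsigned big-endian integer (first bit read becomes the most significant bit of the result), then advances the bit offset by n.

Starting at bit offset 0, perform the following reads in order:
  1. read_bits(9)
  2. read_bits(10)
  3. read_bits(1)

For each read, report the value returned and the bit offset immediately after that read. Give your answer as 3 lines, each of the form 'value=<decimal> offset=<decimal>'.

Read 1: bits[0:9] width=9 -> value=213 (bin 011010101); offset now 9 = byte 1 bit 1; 15 bits remain
Read 2: bits[9:19] width=10 -> value=125 (bin 0001111101); offset now 19 = byte 2 bit 3; 5 bits remain
Read 3: bits[19:20] width=1 -> value=1 (bin 1); offset now 20 = byte 2 bit 4; 4 bits remain

Answer: value=213 offset=9
value=125 offset=19
value=1 offset=20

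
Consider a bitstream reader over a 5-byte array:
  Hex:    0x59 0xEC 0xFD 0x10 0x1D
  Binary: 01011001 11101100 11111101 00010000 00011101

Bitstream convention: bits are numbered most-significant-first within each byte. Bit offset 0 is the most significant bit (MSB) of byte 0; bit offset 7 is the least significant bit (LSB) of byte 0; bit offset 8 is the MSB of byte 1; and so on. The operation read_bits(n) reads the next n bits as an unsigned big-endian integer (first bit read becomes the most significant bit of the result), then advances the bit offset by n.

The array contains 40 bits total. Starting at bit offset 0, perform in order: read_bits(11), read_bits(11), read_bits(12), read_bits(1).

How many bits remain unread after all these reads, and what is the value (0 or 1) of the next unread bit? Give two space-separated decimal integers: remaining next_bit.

Read 1: bits[0:11] width=11 -> value=719 (bin 01011001111); offset now 11 = byte 1 bit 3; 29 bits remain
Read 2: bits[11:22] width=11 -> value=831 (bin 01100111111); offset now 22 = byte 2 bit 6; 18 bits remain
Read 3: bits[22:34] width=12 -> value=1088 (bin 010001000000); offset now 34 = byte 4 bit 2; 6 bits remain
Read 4: bits[34:35] width=1 -> value=0 (bin 0); offset now 35 = byte 4 bit 3; 5 bits remain

Answer: 5 1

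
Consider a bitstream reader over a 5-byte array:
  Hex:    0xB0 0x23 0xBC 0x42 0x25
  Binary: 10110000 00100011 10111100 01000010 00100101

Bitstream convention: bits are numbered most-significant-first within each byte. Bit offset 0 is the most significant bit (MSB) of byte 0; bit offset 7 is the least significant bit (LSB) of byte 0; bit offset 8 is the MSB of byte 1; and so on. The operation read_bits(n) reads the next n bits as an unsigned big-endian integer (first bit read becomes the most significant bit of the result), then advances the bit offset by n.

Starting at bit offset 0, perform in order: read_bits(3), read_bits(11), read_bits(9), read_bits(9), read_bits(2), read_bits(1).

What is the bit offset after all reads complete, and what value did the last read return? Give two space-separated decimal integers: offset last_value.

Answer: 35 1

Derivation:
Read 1: bits[0:3] width=3 -> value=5 (bin 101); offset now 3 = byte 0 bit 3; 37 bits remain
Read 2: bits[3:14] width=11 -> value=1032 (bin 10000001000); offset now 14 = byte 1 bit 6; 26 bits remain
Read 3: bits[14:23] width=9 -> value=478 (bin 111011110); offset now 23 = byte 2 bit 7; 17 bits remain
Read 4: bits[23:32] width=9 -> value=66 (bin 001000010); offset now 32 = byte 4 bit 0; 8 bits remain
Read 5: bits[32:34] width=2 -> value=0 (bin 00); offset now 34 = byte 4 bit 2; 6 bits remain
Read 6: bits[34:35] width=1 -> value=1 (bin 1); offset now 35 = byte 4 bit 3; 5 bits remain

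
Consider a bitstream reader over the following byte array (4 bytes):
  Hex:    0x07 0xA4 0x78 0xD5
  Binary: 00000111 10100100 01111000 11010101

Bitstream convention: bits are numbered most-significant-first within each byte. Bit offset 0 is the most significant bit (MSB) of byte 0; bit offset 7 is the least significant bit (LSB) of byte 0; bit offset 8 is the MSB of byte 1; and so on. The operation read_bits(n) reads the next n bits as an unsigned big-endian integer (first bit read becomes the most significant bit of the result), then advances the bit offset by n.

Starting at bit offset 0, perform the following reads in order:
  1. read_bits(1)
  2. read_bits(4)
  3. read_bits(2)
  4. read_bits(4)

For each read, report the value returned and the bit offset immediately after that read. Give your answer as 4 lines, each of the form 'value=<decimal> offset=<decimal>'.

Read 1: bits[0:1] width=1 -> value=0 (bin 0); offset now 1 = byte 0 bit 1; 31 bits remain
Read 2: bits[1:5] width=4 -> value=0 (bin 0000); offset now 5 = byte 0 bit 5; 27 bits remain
Read 3: bits[5:7] width=2 -> value=3 (bin 11); offset now 7 = byte 0 bit 7; 25 bits remain
Read 4: bits[7:11] width=4 -> value=13 (bin 1101); offset now 11 = byte 1 bit 3; 21 bits remain

Answer: value=0 offset=1
value=0 offset=5
value=3 offset=7
value=13 offset=11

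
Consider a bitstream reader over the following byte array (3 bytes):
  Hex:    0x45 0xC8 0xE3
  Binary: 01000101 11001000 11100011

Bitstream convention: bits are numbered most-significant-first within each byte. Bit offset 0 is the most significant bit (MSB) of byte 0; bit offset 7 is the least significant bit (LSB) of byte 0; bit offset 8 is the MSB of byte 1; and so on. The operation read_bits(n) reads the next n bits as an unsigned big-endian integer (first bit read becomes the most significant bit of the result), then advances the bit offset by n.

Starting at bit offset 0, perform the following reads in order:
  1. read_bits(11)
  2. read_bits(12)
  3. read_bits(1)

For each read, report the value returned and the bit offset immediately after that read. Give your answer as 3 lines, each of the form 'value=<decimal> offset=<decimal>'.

Read 1: bits[0:11] width=11 -> value=558 (bin 01000101110); offset now 11 = byte 1 bit 3; 13 bits remain
Read 2: bits[11:23] width=12 -> value=1137 (bin 010001110001); offset now 23 = byte 2 bit 7; 1 bits remain
Read 3: bits[23:24] width=1 -> value=1 (bin 1); offset now 24 = byte 3 bit 0; 0 bits remain

Answer: value=558 offset=11
value=1137 offset=23
value=1 offset=24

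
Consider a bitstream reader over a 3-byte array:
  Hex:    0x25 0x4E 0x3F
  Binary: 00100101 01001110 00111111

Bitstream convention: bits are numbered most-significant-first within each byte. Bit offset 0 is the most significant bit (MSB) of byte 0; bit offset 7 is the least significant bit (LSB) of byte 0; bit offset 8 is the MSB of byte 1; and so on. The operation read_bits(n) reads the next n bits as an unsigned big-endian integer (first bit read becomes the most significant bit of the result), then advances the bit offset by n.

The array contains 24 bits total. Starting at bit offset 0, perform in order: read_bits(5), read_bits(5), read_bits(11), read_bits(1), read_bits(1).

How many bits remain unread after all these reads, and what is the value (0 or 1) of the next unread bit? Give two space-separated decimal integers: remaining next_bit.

Read 1: bits[0:5] width=5 -> value=4 (bin 00100); offset now 5 = byte 0 bit 5; 19 bits remain
Read 2: bits[5:10] width=5 -> value=21 (bin 10101); offset now 10 = byte 1 bit 2; 14 bits remain
Read 3: bits[10:21] width=11 -> value=455 (bin 00111000111); offset now 21 = byte 2 bit 5; 3 bits remain
Read 4: bits[21:22] width=1 -> value=1 (bin 1); offset now 22 = byte 2 bit 6; 2 bits remain
Read 5: bits[22:23] width=1 -> value=1 (bin 1); offset now 23 = byte 2 bit 7; 1 bits remain

Answer: 1 1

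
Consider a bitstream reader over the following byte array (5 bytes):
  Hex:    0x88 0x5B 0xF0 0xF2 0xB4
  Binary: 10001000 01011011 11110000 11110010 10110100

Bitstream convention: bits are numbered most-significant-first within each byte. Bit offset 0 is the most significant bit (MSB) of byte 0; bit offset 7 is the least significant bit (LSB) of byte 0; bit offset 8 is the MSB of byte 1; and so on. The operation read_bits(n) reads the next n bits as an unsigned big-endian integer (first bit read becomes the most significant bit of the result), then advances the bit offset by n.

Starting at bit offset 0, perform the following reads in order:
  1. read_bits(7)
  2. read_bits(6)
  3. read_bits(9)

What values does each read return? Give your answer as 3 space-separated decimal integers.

Read 1: bits[0:7] width=7 -> value=68 (bin 1000100); offset now 7 = byte 0 bit 7; 33 bits remain
Read 2: bits[7:13] width=6 -> value=11 (bin 001011); offset now 13 = byte 1 bit 5; 27 bits remain
Read 3: bits[13:22] width=9 -> value=252 (bin 011111100); offset now 22 = byte 2 bit 6; 18 bits remain

Answer: 68 11 252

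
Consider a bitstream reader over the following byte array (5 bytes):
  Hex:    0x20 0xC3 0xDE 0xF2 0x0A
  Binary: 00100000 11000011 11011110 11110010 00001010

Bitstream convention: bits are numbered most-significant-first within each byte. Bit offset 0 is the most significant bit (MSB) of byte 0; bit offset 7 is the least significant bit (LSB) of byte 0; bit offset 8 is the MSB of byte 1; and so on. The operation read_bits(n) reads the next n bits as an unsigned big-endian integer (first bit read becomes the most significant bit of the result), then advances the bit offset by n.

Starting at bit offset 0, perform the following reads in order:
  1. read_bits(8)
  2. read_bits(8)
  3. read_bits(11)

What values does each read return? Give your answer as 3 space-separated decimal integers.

Answer: 32 195 1783

Derivation:
Read 1: bits[0:8] width=8 -> value=32 (bin 00100000); offset now 8 = byte 1 bit 0; 32 bits remain
Read 2: bits[8:16] width=8 -> value=195 (bin 11000011); offset now 16 = byte 2 bit 0; 24 bits remain
Read 3: bits[16:27] width=11 -> value=1783 (bin 11011110111); offset now 27 = byte 3 bit 3; 13 bits remain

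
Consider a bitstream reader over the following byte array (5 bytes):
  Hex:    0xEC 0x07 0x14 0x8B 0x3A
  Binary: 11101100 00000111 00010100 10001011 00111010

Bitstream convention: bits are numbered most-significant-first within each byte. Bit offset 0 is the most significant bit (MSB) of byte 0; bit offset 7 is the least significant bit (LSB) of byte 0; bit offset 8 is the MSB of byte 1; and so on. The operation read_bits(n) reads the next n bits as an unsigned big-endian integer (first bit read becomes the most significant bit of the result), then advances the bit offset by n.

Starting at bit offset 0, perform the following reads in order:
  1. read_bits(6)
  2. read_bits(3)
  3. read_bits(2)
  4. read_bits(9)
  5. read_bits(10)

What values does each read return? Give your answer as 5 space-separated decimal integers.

Read 1: bits[0:6] width=6 -> value=59 (bin 111011); offset now 6 = byte 0 bit 6; 34 bits remain
Read 2: bits[6:9] width=3 -> value=0 (bin 000); offset now 9 = byte 1 bit 1; 31 bits remain
Read 3: bits[9:11] width=2 -> value=0 (bin 00); offset now 11 = byte 1 bit 3; 29 bits remain
Read 4: bits[11:20] width=9 -> value=113 (bin 001110001); offset now 20 = byte 2 bit 4; 20 bits remain
Read 5: bits[20:30] width=10 -> value=290 (bin 0100100010); offset now 30 = byte 3 bit 6; 10 bits remain

Answer: 59 0 0 113 290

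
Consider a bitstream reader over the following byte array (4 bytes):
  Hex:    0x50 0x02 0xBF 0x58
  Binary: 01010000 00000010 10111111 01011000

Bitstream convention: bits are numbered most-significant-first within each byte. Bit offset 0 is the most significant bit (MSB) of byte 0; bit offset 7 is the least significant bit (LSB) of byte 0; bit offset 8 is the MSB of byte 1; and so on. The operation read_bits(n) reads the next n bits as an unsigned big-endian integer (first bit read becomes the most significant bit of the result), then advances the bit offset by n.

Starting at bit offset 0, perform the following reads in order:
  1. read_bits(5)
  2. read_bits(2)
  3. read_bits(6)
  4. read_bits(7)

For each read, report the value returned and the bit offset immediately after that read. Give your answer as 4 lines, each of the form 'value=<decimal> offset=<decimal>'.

Answer: value=10 offset=5
value=0 offset=7
value=0 offset=13
value=43 offset=20

Derivation:
Read 1: bits[0:5] width=5 -> value=10 (bin 01010); offset now 5 = byte 0 bit 5; 27 bits remain
Read 2: bits[5:7] width=2 -> value=0 (bin 00); offset now 7 = byte 0 bit 7; 25 bits remain
Read 3: bits[7:13] width=6 -> value=0 (bin 000000); offset now 13 = byte 1 bit 5; 19 bits remain
Read 4: bits[13:20] width=7 -> value=43 (bin 0101011); offset now 20 = byte 2 bit 4; 12 bits remain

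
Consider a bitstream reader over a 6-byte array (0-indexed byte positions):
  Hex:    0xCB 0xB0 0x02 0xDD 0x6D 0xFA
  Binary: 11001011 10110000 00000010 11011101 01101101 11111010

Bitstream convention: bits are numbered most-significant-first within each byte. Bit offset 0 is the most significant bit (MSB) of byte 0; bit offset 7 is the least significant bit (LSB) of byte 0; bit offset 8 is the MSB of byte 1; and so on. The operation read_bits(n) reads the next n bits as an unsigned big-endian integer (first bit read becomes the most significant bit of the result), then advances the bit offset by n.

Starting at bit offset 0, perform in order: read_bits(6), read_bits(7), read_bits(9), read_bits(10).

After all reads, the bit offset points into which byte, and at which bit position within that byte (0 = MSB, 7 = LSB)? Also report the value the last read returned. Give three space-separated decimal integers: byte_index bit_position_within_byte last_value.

Answer: 4 0 733

Derivation:
Read 1: bits[0:6] width=6 -> value=50 (bin 110010); offset now 6 = byte 0 bit 6; 42 bits remain
Read 2: bits[6:13] width=7 -> value=118 (bin 1110110); offset now 13 = byte 1 bit 5; 35 bits remain
Read 3: bits[13:22] width=9 -> value=0 (bin 000000000); offset now 22 = byte 2 bit 6; 26 bits remain
Read 4: bits[22:32] width=10 -> value=733 (bin 1011011101); offset now 32 = byte 4 bit 0; 16 bits remain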